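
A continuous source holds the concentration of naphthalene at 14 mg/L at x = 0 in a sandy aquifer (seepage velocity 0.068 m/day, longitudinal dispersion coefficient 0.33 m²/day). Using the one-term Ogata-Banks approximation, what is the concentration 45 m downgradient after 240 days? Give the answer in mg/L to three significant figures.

0.159 mg/L

For a continuous step input, C/C₀ ≈ ½·erfc((x−vt)/(2√(Dt))).
vt = 0.068 × 240 = 16.32 m and 2√(Dt) = 2√(0.33 × 240) = 17.80 m.
Argument (x−vt)/(2√(Dt)) = (45 − 16.32)/17.80 = 1.611; ½·erfc(1.611) = 0.01135.
C = 14 × 0.01135 = 0.159 mg/L.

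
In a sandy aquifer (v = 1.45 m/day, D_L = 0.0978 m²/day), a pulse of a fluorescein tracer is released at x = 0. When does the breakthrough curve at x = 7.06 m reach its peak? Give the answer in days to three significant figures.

For the 1D instantaneous-source solution, setting ∂C/∂t = 0 at fixed x gives v²t² + 2Dt − x² = 0, so t = (√(D² + v²x²) − D)/v².
√(D² + v²x²) = √(0.0978² + 1.45² × 7.06²) = 10.24; v² = 2.1025.
t = (10.24 − 0.0978)/2.1025 = 4.82 days (vs. the pure-advection estimate x/v = 4.87 d).

4.82 days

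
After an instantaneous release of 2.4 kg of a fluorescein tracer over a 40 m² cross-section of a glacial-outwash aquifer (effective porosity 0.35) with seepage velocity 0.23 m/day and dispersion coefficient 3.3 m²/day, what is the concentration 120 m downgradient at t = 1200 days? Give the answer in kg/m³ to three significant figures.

0.000165 kg/m³

For an instantaneous plane source, C(x,t) = M/(n_e·A·√(4πDt)) · exp(−(x−vt)²/(4Dt)), with n_e·A the pore (flow) area.
Plume center vt = 0.23 × 1200 = 276 m, so the well at 120 m is 156 m upgradient of the peak.
√(4πDt) = 223.1 m, giving peak height M/(n_e·A·√(4πDt)) = 2.4/(0.35 × 40 × 223.1) = 0.0007684 kg/m³.
(x−vt)²/(4Dt) = (-156)²/(4 × 3.3 × 1200) = 1.536; exp(−1.536) = 0.2152.
C = 0.0007684 × 0.2152 = 0.000165 kg/m³.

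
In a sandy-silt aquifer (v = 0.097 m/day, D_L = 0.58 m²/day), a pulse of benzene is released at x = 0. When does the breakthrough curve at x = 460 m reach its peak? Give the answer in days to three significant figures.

For the 1D instantaneous-source solution, setting ∂C/∂t = 0 at fixed x gives v²t² + 2Dt − x² = 0, so t = (√(D² + v²x²) − D)/v².
√(D² + v²x²) = √(0.58² + 0.097² × 460²) = 44.62; v² = 0.009409.
t = (44.62 − 0.58)/0.009409 = 4680 days (vs. the pure-advection estimate x/v = 4740 d).

4680 days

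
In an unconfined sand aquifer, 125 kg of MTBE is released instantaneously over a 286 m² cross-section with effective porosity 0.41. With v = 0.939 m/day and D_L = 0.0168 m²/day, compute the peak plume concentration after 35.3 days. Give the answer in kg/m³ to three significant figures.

The peak of an instantaneous 1D plume sits at x = vt; there the Gaussian factor is 1 and C_max = M/(n_e·A·√(4πDt)), where n_e·A is the pore area the mass is dissolved in.
√(4πDt) = √(4π × 0.0168 × 35.3) = 2.730 m, so C_max = 125/(0.41 × 286 × 2.730) = 0.390 kg/m³.

0.390 kg/m³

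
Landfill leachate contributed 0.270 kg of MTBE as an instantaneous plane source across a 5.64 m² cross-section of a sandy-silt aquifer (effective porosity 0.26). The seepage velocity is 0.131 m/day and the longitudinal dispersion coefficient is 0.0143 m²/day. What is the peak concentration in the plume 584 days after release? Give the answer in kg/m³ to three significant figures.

The peak of an instantaneous 1D plume sits at x = vt; there the Gaussian factor is 1 and C_max = M/(n_e·A·√(4πDt)), where n_e·A is the pore area the mass is dissolved in.
√(4πDt) = √(4π × 0.0143 × 584) = 10.24 m, so C_max = 0.270/(0.26 × 5.64 × 10.24) = 0.0180 kg/m³.

0.0180 kg/m³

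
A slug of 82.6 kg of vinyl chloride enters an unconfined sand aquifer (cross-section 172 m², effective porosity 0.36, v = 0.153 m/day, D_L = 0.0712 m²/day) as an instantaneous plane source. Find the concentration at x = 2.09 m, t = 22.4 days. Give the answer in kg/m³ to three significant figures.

For an instantaneous plane source, C(x,t) = M/(n_e·A·√(4πDt)) · exp(−(x−vt)²/(4Dt)), with n_e·A the pore (flow) area.
Plume center vt = 0.153 × 22.4 = 3.4272 m, so the well at 2.09 m is 1.3372 m upgradient of the peak.
√(4πDt) = 4.477 m, giving peak height M/(n_e·A·√(4πDt)) = 82.6/(0.36 × 172 × 4.477) = 0.2980 kg/m³.
(x−vt)²/(4Dt) = (-1.3372)²/(4 × 0.0712 × 22.4) = 0.2803; exp(−0.2803) = 0.7556.
C = 0.2980 × 0.7556 = 0.225 kg/m³.

0.225 kg/m³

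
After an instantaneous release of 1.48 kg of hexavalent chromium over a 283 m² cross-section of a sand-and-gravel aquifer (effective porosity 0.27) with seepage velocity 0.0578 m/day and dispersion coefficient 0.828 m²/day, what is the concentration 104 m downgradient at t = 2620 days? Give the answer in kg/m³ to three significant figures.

9.05e-05 kg/m³

For an instantaneous plane source, C(x,t) = M/(n_e·A·√(4πDt)) · exp(−(x−vt)²/(4Dt)), with n_e·A the pore (flow) area.
Plume center vt = 0.0578 × 2620 = 151.436 m, so the well at 104 m is 47.436 m upgradient of the peak.
√(4πDt) = 165.1 m, giving peak height M/(n_e·A·√(4πDt)) = 1.48/(0.27 × 283 × 165.1) = 0.0001173 kg/m³.
(x−vt)²/(4Dt) = (-47.436)²/(4 × 0.828 × 2620) = 0.2593; exp(−0.2593) = 0.7716.
C = 0.0001173 × 0.7716 = 9.05e-05 kg/m³.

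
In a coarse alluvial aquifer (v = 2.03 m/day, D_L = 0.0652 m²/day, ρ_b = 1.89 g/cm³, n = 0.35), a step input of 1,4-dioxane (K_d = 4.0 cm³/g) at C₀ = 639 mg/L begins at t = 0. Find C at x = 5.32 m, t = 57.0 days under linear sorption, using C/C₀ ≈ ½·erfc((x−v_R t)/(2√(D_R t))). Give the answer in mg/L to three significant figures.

Retardation factor R = 1 + ρ_b·K_d/n = 1 + 1.89 × 4.0/0.35 = 22.60.
Sorption retards both mechanisms: v_R = v/R = 0.08982 m/day, D_R = D/R = 0.002885 m²/day.
v_R·t = 0.08982 × 57.0 = 5.11974 m; 2√(D_R t) = 0.8110 m; argument = (5.32 − 5.11974)/0.8110 = 0.2469.
C = C₀ × ½·erfc(0.2469) = 639 × 0.3635 = 232 mg/L.

232 mg/L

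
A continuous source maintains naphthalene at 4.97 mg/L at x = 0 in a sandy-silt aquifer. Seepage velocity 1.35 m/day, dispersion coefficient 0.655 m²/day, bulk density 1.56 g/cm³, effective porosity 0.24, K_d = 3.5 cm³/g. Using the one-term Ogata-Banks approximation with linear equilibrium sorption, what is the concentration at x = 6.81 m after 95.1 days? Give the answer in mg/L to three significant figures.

Retardation factor R = 1 + ρ_b·K_d/n = 1 + 1.56 × 3.5/0.24 = 23.75.
Sorption retards both mechanisms: v_R = v/R = 0.05684 m/day, D_R = D/R = 0.02758 m²/day.
v_R·t = 0.05684 × 95.1 = 5.405484 m; 2√(D_R t) = 3.239 m; argument = (6.81 − 5.405484)/3.239 = 0.4336.
C = C₀ × ½·erfc(0.4336) = 4.97 × 0.2699 = 1.34 mg/L.

1.34 mg/L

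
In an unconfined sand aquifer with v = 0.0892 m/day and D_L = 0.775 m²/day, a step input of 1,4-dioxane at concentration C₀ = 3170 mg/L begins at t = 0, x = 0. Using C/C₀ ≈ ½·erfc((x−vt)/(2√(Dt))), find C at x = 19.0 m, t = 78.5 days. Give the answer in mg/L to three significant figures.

439 mg/L

For a continuous step input, C/C₀ ≈ ½·erfc((x−vt)/(2√(Dt))).
vt = 0.0892 × 78.5 = 7.0022 m and 2√(Dt) = 2√(0.775 × 78.5) = 15.60 m.
Argument (x−vt)/(2√(Dt)) = (19.0 − 7.0022)/15.60 = 0.7691; ½·erfc(0.7691) = 0.1384.
C = 3170 × 0.1384 = 439 mg/L.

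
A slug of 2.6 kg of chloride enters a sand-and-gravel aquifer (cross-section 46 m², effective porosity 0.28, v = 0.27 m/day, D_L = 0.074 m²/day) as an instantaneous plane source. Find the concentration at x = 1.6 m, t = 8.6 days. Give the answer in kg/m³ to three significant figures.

For an instantaneous plane source, C(x,t) = M/(n_e·A·√(4πDt)) · exp(−(x−vt)²/(4Dt)), with n_e·A the pore (flow) area.
Plume center vt = 0.27 × 8.6 = 2.322 m, so the well at 1.6 m is 0.722 m upgradient of the peak.
√(4πDt) = 2.828 m, giving peak height M/(n_e·A·√(4πDt)) = 2.6/(0.28 × 46 × 2.828) = 0.07138 kg/m³.
(x−vt)²/(4Dt) = (-0.722)²/(4 × 0.074 × 8.6) = 0.2048; exp(−0.2048) = 0.8148.
C = 0.07138 × 0.8148 = 0.0582 kg/m³.

0.0582 kg/m³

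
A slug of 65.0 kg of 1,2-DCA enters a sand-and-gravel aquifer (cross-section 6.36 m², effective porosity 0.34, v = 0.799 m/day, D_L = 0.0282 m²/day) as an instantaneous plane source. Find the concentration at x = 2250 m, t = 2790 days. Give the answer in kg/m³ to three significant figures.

0.242 kg/m³

For an instantaneous plane source, C(x,t) = M/(n_e·A·√(4πDt)) · exp(−(x−vt)²/(4Dt)), with n_e·A the pore (flow) area.
Plume center vt = 0.799 × 2790 = 2229.21 m, so the well at 2250 m is 20.79 m downgradient of the peak.
√(4πDt) = 31.44 m, giving peak height M/(n_e·A·√(4πDt)) = 65.0/(0.34 × 6.36 × 31.44) = 0.9561 kg/m³.
(x−vt)²/(4Dt) = (20.79)²/(4 × 0.0282 × 2790) = 1.373; exp(−1.373) = 0.2533.
C = 0.9561 × 0.2533 = 0.242 kg/m³.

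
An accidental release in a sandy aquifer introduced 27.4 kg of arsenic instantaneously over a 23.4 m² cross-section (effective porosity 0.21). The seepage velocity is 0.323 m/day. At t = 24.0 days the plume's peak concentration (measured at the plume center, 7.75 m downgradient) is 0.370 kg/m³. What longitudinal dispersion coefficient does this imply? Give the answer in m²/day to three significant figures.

0.753 m²/day

At the plume center C_max = M/(n_e·A·√(4πDt)), so D = M²/(4πt·(n_e·A·C_max)²).
n_e·A·C_max = 0.21 × 23.4 × 0.370 = 1.818 kg/m.
D = 27.4²/(4π × 24.0 × 1.818²) = 0.753 m²/day.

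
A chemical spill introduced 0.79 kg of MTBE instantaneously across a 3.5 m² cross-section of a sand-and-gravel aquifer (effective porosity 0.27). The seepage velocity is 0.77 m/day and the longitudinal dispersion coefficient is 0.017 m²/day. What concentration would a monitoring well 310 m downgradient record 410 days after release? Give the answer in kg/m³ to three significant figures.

0.0279 kg/m³

For an instantaneous plane source, C(x,t) = M/(n_e·A·√(4πDt)) · exp(−(x−vt)²/(4Dt)), with n_e·A the pore (flow) area.
Plume center vt = 0.77 × 410 = 315.7 m, so the well at 310 m is 5.7 m upgradient of the peak.
√(4πDt) = 9.359 m, giving peak height M/(n_e·A·√(4πDt)) = 0.79/(0.27 × 3.5 × 9.359) = 0.08932 kg/m³.
(x−vt)²/(4Dt) = (-5.7)²/(4 × 0.017 × 410) = 1.165; exp(−1.165) = 0.3119.
C = 0.08932 × 0.3119 = 0.0279 kg/m³.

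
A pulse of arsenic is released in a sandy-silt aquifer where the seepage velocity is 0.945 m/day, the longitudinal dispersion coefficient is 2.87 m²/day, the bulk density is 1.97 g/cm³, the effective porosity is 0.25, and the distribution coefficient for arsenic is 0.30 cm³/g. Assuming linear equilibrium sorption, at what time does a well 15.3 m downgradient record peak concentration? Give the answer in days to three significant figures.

44.7 days

Retardation factor R = 1 + ρ_b·K_d/n = 1 + 1.97 × 0.30/0.25 = 3.364.
Sorption retards both mechanisms: v_R = v/R = 0.2809 m/day, D_R = D/R = 0.8532 m²/day.
Peak time from v_R²t² + 2D_R t − x² = 0: t = (√(D_R² + v_R²x²) − D_R)/v_R².
√(D_R² + v_R²x²) = √(0.8532² + 0.2809² × 15.3²) = 4.382; v_R² = 0.07890.
t = (4.382 − 0.8532)/0.07890 = 44.7 days.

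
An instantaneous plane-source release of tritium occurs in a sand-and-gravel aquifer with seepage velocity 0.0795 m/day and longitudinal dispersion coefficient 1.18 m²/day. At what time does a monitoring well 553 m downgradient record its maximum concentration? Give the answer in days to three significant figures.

For the 1D instantaneous-source solution, setting ∂C/∂t = 0 at fixed x gives v²t² + 2Dt − x² = 0, so t = (√(D² + v²x²) − D)/v².
√(D² + v²x²) = √(1.18² + 0.0795² × 553²) = 43.98; v² = 0.00632025.
t = (43.98 − 1.18)/0.00632025 = 6770 days (vs. the pure-advection estimate x/v = 6960 d).

6770 days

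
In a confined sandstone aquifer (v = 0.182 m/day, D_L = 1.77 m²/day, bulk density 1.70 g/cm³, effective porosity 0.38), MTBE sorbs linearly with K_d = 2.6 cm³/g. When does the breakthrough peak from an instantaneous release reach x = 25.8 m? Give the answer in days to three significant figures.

Retardation factor R = 1 + ρ_b·K_d/n = 1 + 1.70 × 2.6/0.38 = 12.63.
Sorption retards both mechanisms: v_R = v/R = 0.01441 m/day, D_R = D/R = 0.1401 m²/day.
Peak time from v_R²t² + 2D_R t − x² = 0: t = (√(D_R² + v_R²x²) − D_R)/v_R².
√(D_R² + v_R²x²) = √(0.1401² + 0.01441² × 25.8²) = 0.3973; v_R² = 0.0002076.
t = (0.3973 − 0.1401)/0.0002076 = 1240 days.

1240 days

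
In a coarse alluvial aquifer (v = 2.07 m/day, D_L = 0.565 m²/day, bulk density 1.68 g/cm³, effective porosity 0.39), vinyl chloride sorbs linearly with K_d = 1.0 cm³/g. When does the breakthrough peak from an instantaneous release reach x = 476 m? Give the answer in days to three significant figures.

Retardation factor R = 1 + ρ_b·K_d/n = 1 + 1.68 × 1.0/0.39 = 5.308.
Sorption retards both mechanisms: v_R = v/R = 0.3900 m/day, D_R = D/R = 0.1064 m²/day.
Peak time from v_R²t² + 2D_R t − x² = 0: t = (√(D_R² + v_R²x²) − D_R)/v_R².
√(D_R² + v_R²x²) = √(0.1064² + 0.3900² × 476²) = 185.6; v_R² = 0.1521.
t = (185.6 − 0.1064)/0.1521 = 1220 days.

1220 days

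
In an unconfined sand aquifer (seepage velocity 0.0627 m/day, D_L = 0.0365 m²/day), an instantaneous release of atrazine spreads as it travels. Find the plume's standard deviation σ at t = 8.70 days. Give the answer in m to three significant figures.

0.797 m

Dispersive spreading gives a Gaussian with σ² = 2Dt; advection only shifts the center.
σ = √(2 × 0.0365 × 8.70) = 0.797 m.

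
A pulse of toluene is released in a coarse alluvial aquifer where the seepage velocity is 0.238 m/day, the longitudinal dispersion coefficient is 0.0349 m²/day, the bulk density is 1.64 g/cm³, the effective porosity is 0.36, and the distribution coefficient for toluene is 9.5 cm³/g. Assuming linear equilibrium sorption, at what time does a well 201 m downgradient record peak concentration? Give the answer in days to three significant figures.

37400 days

Retardation factor R = 1 + ρ_b·K_d/n = 1 + 1.64 × 9.5/0.36 = 44.28.
Sorption retards both mechanisms: v_R = v/R = 0.005375 m/day, D_R = D/R = 0.0007882 m²/day.
Peak time from v_R²t² + 2D_R t − x² = 0: t = (√(D_R² + v_R²x²) − D_R)/v_R².
√(D_R² + v_R²x²) = √(0.0007882² + 0.005375² × 201²) = 1.080; v_R² = 2.889e-05.
t = (1.080 − 0.0007882)/2.889e-05 = 37400 days.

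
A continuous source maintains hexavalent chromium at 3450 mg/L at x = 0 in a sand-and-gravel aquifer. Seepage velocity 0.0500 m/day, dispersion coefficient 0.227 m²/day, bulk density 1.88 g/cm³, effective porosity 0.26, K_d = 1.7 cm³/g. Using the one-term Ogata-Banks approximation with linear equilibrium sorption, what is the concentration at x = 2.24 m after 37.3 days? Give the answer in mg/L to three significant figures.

108 mg/L

Retardation factor R = 1 + ρ_b·K_d/n = 1 + 1.88 × 1.7/0.26 = 13.29.
Sorption retards both mechanisms: v_R = v/R = 0.003762 m/day, D_R = D/R = 0.01708 m²/day.
v_R·t = 0.003762 × 37.3 = 0.1403226 m; 2√(D_R t) = 1.596 m; argument = (2.24 − 0.1403226)/1.596 = 1.316.
C = C₀ × ½·erfc(1.316) = 3450 × 0.03136 = 108 mg/L.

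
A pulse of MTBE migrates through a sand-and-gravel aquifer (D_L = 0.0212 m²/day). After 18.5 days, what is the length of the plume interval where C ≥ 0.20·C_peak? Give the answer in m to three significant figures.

3.18 m

The plume is Gaussian with σ = √(2Dt) = √(2 × 0.0212 × 18.5) = 0.8857 m.
C/C_peak = exp(−Δx²/(2σ²)) = 0.20 ⇒ Δx = σ·√(−2 ln 0.20) = 0.8857 × 1.794 = 1.589 m.
Width = 2Δx = 3.18 m.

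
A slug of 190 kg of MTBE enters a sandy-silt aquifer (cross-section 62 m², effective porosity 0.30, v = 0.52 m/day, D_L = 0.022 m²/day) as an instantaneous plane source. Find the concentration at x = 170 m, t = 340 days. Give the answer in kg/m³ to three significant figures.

0.225 kg/m³

For an instantaneous plane source, C(x,t) = M/(n_e·A·√(4πDt)) · exp(−(x−vt)²/(4Dt)), with n_e·A the pore (flow) area.
Plume center vt = 0.52 × 340 = 176.8 m, so the well at 170 m is 6.8 m upgradient of the peak.
√(4πDt) = 9.695 m, giving peak height M/(n_e·A·√(4πDt)) = 190/(0.30 × 62 × 9.695) = 1.054 kg/m³.
(x−vt)²/(4Dt) = (-6.8)²/(4 × 0.022 × 340) = 1.545; exp(−1.545) = 0.2133.
C = 1.054 × 0.2133 = 0.225 kg/m³.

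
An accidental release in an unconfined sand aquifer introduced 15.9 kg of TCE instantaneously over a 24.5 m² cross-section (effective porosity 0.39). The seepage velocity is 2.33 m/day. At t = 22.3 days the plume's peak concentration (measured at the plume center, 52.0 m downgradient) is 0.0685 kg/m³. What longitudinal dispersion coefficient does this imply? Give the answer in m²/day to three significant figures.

2.11 m²/day

At the plume center C_max = M/(n_e·A·√(4πDt)), so D = M²/(4πt·(n_e·A·C_max)²).
n_e·A·C_max = 0.39 × 24.5 × 0.0685 = 0.6545 kg/m.
D = 15.9²/(4π × 22.3 × 0.6545²) = 2.11 m²/day.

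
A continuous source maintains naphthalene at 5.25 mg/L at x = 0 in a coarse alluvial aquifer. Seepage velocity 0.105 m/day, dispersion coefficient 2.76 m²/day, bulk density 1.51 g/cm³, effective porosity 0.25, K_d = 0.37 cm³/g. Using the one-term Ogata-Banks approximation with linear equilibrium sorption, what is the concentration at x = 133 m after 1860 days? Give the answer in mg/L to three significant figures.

Retardation factor R = 1 + ρ_b·K_d/n = 1 + 1.51 × 0.37/0.25 = 3.235.
Sorption retards both mechanisms: v_R = v/R = 0.03246 m/day, D_R = D/R = 0.8532 m²/day.
v_R·t = 0.03246 × 1860 = 60.3756 m; 2√(D_R t) = 79.67 m; argument = (133 − 60.3756)/79.67 = 0.9116.
C = C₀ × ½·erfc(0.9116) = 5.25 × 0.09866 = 0.518 mg/L.

0.518 mg/L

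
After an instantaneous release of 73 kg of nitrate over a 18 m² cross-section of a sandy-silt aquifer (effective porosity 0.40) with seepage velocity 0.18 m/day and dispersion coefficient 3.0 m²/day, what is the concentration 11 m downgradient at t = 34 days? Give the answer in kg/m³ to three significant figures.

0.267 kg/m³

For an instantaneous plane source, C(x,t) = M/(n_e·A·√(4πDt)) · exp(−(x−vt)²/(4Dt)), with n_e·A the pore (flow) area.
Plume center vt = 0.18 × 34 = 6.12 m, so the well at 11 m is 4.88 m downgradient of the peak.
√(4πDt) = 35.80 m, giving peak height M/(n_e·A·√(4πDt)) = 73/(0.40 × 18 × 35.80) = 0.2832 kg/m³.
(x−vt)²/(4Dt) = (4.88)²/(4 × 3.0 × 34) = 0.05837; exp(−0.05837) = 0.9433.
C = 0.2832 × 0.9433 = 0.267 kg/m³.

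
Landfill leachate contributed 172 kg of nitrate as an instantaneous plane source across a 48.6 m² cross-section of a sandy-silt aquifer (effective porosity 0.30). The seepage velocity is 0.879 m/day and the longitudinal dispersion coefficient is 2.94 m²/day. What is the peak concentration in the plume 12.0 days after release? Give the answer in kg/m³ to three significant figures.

The peak of an instantaneous 1D plume sits at x = vt; there the Gaussian factor is 1 and C_max = M/(n_e·A·√(4πDt)), where n_e·A is the pore area the mass is dissolved in.
√(4πDt) = √(4π × 2.94 × 12.0) = 21.06 m, so C_max = 172/(0.30 × 48.6 × 21.06) = 0.560 kg/m³.

0.560 kg/m³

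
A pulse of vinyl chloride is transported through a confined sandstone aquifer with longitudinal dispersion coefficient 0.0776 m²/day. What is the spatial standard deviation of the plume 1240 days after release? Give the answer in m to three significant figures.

Dispersive spreading gives a Gaussian with σ² = 2Dt; advection only shifts the center.
σ = √(2 × 0.0776 × 1240) = 13.9 m.

13.9 m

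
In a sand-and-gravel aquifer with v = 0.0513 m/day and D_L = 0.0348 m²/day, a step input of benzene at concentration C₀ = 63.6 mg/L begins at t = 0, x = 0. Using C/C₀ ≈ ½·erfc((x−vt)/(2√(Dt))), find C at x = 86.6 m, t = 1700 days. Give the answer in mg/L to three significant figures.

For a continuous step input, C/C₀ ≈ ½·erfc((x−vt)/(2√(Dt))).
vt = 0.0513 × 1700 = 87.21 m and 2√(Dt) = 2√(0.0348 × 1700) = 15.38 m.
Argument (x−vt)/(2√(Dt)) = (86.6 − 87.21)/15.38 = -0.03966; ½·erfc(-0.03966) = 0.5224.
C = 63.6 × 0.5224 = 33.2 mg/L.

33.2 mg/L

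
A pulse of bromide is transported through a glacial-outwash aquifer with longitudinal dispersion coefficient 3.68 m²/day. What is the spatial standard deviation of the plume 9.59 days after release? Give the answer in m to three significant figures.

Dispersive spreading gives a Gaussian with σ² = 2Dt; advection only shifts the center.
σ = √(2 × 3.68 × 9.59) = 8.40 m.

8.40 m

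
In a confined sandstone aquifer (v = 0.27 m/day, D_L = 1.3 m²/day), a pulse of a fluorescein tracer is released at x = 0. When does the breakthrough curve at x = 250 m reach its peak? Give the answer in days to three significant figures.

For the 1D instantaneous-source solution, setting ∂C/∂t = 0 at fixed x gives v²t² + 2Dt − x² = 0, so t = (√(D² + v²x²) − D)/v².
√(D² + v²x²) = √(1.3² + 0.27² × 250²) = 67.51; v² = 0.0729.
t = (67.51 − 1.3)/0.0729 = 908 days (vs. the pure-advection estimate x/v = 926 d).

908 days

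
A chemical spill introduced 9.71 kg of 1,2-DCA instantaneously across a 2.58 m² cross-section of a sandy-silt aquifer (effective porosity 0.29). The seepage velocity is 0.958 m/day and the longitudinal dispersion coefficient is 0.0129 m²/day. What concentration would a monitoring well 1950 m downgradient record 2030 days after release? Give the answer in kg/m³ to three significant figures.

0.549 kg/m³

For an instantaneous plane source, C(x,t) = M/(n_e·A·√(4πDt)) · exp(−(x−vt)²/(4Dt)), with n_e·A the pore (flow) area.
Plume center vt = 0.958 × 2030 = 1944.74 m, so the well at 1950 m is 5.26 m downgradient of the peak.
√(4πDt) = 18.14 m, giving peak height M/(n_e·A·√(4πDt)) = 9.71/(0.29 × 2.58 × 18.14) = 0.7154 kg/m³.
(x−vt)²/(4Dt) = (5.26)²/(4 × 0.0129 × 2030) = 0.2641; exp(−0.2641) = 0.7679.
C = 0.7154 × 0.7679 = 0.549 kg/m³.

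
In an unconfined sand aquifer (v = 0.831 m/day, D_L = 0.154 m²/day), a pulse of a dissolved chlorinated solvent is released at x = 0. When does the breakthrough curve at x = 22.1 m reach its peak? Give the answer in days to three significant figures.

For the 1D instantaneous-source solution, setting ∂C/∂t = 0 at fixed x gives v²t² + 2Dt − x² = 0, so t = (√(D² + v²x²) − D)/v².
√(D² + v²x²) = √(0.154² + 0.831² × 22.1²) = 18.37; v² = 0.690561.
t = (18.37 − 0.154)/0.690561 = 26.4 days (vs. the pure-advection estimate x/v = 26.6 d).

26.4 days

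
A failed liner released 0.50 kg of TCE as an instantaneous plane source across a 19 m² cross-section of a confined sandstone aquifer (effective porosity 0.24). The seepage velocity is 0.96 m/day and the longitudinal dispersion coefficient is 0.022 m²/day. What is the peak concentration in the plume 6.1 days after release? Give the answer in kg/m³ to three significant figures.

The peak of an instantaneous 1D plume sits at x = vt; there the Gaussian factor is 1 and C_max = M/(n_e·A·√(4πDt)), where n_e·A is the pore area the mass is dissolved in.
√(4πDt) = √(4π × 0.022 × 6.1) = 1.299 m, so C_max = 0.50/(0.24 × 19 × 1.299) = 0.0844 kg/m³.

0.0844 kg/m³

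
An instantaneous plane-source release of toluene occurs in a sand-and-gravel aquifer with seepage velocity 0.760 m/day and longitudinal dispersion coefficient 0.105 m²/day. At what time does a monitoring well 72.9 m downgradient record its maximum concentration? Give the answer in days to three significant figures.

95.7 days

For the 1D instantaneous-source solution, setting ∂C/∂t = 0 at fixed x gives v²t² + 2Dt − x² = 0, so t = (√(D² + v²x²) − D)/v².
√(D² + v²x²) = √(0.105² + 0.760² × 72.9²) = 55.40; v² = 0.5776.
t = (55.40 − 0.105)/0.5776 = 95.7 days (vs. the pure-advection estimate x/v = 95.9 d).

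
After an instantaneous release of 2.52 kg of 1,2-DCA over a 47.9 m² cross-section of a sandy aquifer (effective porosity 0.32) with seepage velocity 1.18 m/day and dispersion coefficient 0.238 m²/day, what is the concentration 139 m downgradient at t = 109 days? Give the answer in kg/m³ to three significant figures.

0.00322 kg/m³

For an instantaneous plane source, C(x,t) = M/(n_e·A·√(4πDt)) · exp(−(x−vt)²/(4Dt)), with n_e·A the pore (flow) area.
Plume center vt = 1.18 × 109 = 128.62 m, so the well at 139 m is 10.38 m downgradient of the peak.
√(4πDt) = 18.06 m, giving peak height M/(n_e·A·√(4πDt)) = 2.52/(0.32 × 47.9 × 18.06) = 0.009103 kg/m³.
(x−vt)²/(4Dt) = (10.38)²/(4 × 0.238 × 109) = 1.038; exp(−1.038) = 0.3542.
C = 0.009103 × 0.3542 = 0.00322 kg/m³.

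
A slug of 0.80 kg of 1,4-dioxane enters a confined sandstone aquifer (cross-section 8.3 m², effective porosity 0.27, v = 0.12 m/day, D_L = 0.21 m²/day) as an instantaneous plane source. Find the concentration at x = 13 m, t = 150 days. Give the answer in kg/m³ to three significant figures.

For an instantaneous plane source, C(x,t) = M/(n_e·A·√(4πDt)) · exp(−(x−vt)²/(4Dt)), with n_e·A the pore (flow) area.
Plume center vt = 0.12 × 150 = 18 m, so the well at 13 m is 5 m upgradient of the peak.
√(4πDt) = 19.90 m, giving peak height M/(n_e·A·√(4πDt)) = 0.80/(0.27 × 8.3 × 19.90) = 0.01794 kg/m³.
(x−vt)²/(4Dt) = (-5)²/(4 × 0.21 × 150) = 0.1984; exp(−0.1984) = 0.8200.
C = 0.01794 × 0.8200 = 0.0147 kg/m³.

0.0147 kg/m³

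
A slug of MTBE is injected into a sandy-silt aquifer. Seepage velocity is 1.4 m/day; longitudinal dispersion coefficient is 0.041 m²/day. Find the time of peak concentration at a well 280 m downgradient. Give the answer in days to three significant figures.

For the 1D instantaneous-source solution, setting ∂C/∂t = 0 at fixed x gives v²t² + 2Dt − x² = 0, so t = (√(D² + v²x²) − D)/v².
√(D² + v²x²) = √(0.041² + 1.4² × 280²) = 392.0; v² = 1.96.
t = (392.0 − 0.041)/1.96 = 200 days (vs. the pure-advection estimate x/v = 200 d).

200 days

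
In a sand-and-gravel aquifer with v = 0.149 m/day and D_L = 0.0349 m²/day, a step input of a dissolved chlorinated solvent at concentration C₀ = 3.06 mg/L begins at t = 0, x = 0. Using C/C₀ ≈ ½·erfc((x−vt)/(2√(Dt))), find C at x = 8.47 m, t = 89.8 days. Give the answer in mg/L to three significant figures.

2.98 mg/L

For a continuous step input, C/C₀ ≈ ½·erfc((x−vt)/(2√(Dt))).
vt = 0.149 × 89.8 = 13.3802 m and 2√(Dt) = 2√(0.0349 × 89.8) = 3.541 m.
Argument (x−vt)/(2√(Dt)) = (8.47 − 13.3802)/3.541 = -1.387; ½·erfc(-1.387) = 0.9751.
C = 3.06 × 0.9751 = 2.98 mg/L.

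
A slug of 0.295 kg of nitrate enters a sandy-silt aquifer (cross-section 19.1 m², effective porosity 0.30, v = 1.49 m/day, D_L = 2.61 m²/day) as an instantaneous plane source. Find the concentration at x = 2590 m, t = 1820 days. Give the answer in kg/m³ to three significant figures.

9.65e-05 kg/m³

For an instantaneous plane source, C(x,t) = M/(n_e·A·√(4πDt)) · exp(−(x−vt)²/(4Dt)), with n_e·A the pore (flow) area.
Plume center vt = 1.49 × 1820 = 2711.8 m, so the well at 2590 m is 121.8 m upgradient of the peak.
√(4πDt) = 244.3 m, giving peak height M/(n_e·A·√(4πDt)) = 0.295/(0.30 × 19.1 × 244.3) = 0.0002107 kg/m³.
(x−vt)²/(4Dt) = (-121.8)²/(4 × 2.61 × 1820) = 0.7808; exp(−0.7808) = 0.4580.
C = 0.0002107 × 0.4580 = 9.65e-05 kg/m³.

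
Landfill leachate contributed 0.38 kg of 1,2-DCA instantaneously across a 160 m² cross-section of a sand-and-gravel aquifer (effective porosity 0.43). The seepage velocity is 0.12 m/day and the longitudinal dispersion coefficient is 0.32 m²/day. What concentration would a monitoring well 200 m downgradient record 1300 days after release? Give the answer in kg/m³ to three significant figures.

For an instantaneous plane source, C(x,t) = M/(n_e·A·√(4πDt)) · exp(−(x−vt)²/(4Dt)), with n_e·A the pore (flow) area.
Plume center vt = 0.12 × 1300 = 156 m, so the well at 200 m is 44 m downgradient of the peak.
√(4πDt) = 72.30 m, giving peak height M/(n_e·A·√(4πDt)) = 0.38/(0.43 × 160 × 72.30) = 7.639e-05 kg/m³.
(x−vt)²/(4Dt) = (44)²/(4 × 0.32 × 1300) = 1.163; exp(−1.163) = 0.3125.
C = 7.639e-05 × 0.3125 = 2.39e-05 kg/m³.

2.39e-05 kg/m³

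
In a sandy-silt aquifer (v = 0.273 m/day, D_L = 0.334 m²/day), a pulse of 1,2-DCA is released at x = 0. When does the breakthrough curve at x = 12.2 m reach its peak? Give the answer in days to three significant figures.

40.4 days

For the 1D instantaneous-source solution, setting ∂C/∂t = 0 at fixed x gives v²t² + 2Dt − x² = 0, so t = (√(D² + v²x²) − D)/v².
√(D² + v²x²) = √(0.334² + 0.273² × 12.2²) = 3.347; v² = 0.074529.
t = (3.347 − 0.334)/0.074529 = 40.4 days (vs. the pure-advection estimate x/v = 44.7 d).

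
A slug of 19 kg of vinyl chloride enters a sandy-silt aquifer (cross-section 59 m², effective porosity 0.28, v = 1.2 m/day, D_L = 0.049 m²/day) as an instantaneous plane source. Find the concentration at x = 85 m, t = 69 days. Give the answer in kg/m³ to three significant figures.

For an instantaneous plane source, C(x,t) = M/(n_e·A·√(4πDt)) · exp(−(x−vt)²/(4Dt)), with n_e·A the pore (flow) area.
Plume center vt = 1.2 × 69 = 82.8 m, so the well at 85 m is 2.2 m downgradient of the peak.
√(4πDt) = 6.518 m, giving peak height M/(n_e·A·√(4πDt)) = 19/(0.28 × 59 × 6.518) = 0.1765 kg/m³.
(x−vt)²/(4Dt) = (2.2)²/(4 × 0.049 × 69) = 0.3579; exp(−0.3579) = 0.6991.
C = 0.1765 × 0.6991 = 0.123 kg/m³.

0.123 kg/m³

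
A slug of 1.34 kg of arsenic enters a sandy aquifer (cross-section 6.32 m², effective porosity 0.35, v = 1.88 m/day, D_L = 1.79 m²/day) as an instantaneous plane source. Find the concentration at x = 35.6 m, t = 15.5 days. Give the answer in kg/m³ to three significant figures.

0.0223 kg/m³

For an instantaneous plane source, C(x,t) = M/(n_e·A·√(4πDt)) · exp(−(x−vt)²/(4Dt)), with n_e·A the pore (flow) area.
Plume center vt = 1.88 × 15.5 = 29.14 m, so the well at 35.6 m is 6.46 m downgradient of the peak.
√(4πDt) = 18.67 m, giving peak height M/(n_e·A·√(4πDt)) = 1.34/(0.35 × 6.32 × 18.67) = 0.03245 kg/m³.
(x−vt)²/(4Dt) = (6.46)²/(4 × 1.79 × 15.5) = 0.3760; exp(−0.3760) = 0.6866.
C = 0.03245 × 0.6866 = 0.0223 kg/m³.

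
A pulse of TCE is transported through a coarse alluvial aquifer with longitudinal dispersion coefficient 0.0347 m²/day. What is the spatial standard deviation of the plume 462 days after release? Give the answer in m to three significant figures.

5.66 m

Dispersive spreading gives a Gaussian with σ² = 2Dt; advection only shifts the center.
σ = √(2 × 0.0347 × 462) = 5.66 m.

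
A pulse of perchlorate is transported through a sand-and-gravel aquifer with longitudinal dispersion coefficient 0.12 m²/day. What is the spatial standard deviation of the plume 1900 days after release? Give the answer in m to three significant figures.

21.4 m

Dispersive spreading gives a Gaussian with σ² = 2Dt; advection only shifts the center.
σ = √(2 × 0.12 × 1900) = 21.4 m.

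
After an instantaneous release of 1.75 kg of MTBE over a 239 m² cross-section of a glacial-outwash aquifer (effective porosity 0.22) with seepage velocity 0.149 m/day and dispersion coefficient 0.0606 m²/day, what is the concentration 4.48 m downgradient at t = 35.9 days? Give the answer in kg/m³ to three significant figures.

For an instantaneous plane source, C(x,t) = M/(n_e·A·√(4πDt)) · exp(−(x−vt)²/(4Dt)), with n_e·A the pore (flow) area.
Plume center vt = 0.149 × 35.9 = 5.3491 m, so the well at 4.48 m is 0.8691 m upgradient of the peak.
√(4πDt) = 5.229 m, giving peak height M/(n_e·A·√(4πDt)) = 1.75/(0.22 × 239 × 5.229) = 0.006365 kg/m³.
(x−vt)²/(4Dt) = (-0.8691)²/(4 × 0.0606 × 35.9) = 0.08680; exp(−0.08680) = 0.9169.
C = 0.006365 × 0.9169 = 0.00584 kg/m³.

0.00584 kg/m³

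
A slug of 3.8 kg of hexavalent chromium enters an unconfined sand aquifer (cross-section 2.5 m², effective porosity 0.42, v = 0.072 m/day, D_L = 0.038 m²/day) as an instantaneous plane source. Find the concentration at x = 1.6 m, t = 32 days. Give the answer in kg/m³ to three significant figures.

For an instantaneous plane source, C(x,t) = M/(n_e·A·√(4πDt)) · exp(−(x−vt)²/(4Dt)), with n_e·A the pore (flow) area.
Plume center vt = 0.072 × 32 = 2.304 m, so the well at 1.6 m is 0.704 m upgradient of the peak.
√(4πDt) = 3.909 m, giving peak height M/(n_e·A·√(4πDt)) = 3.8/(0.42 × 2.5 × 3.909) = 0.9258 kg/m³.
(x−vt)²/(4Dt) = (-0.704)²/(4 × 0.038 × 32) = 0.1019; exp(−0.1019) = 0.9031.
C = 0.9258 × 0.9031 = 0.836 kg/m³.

0.836 kg/m³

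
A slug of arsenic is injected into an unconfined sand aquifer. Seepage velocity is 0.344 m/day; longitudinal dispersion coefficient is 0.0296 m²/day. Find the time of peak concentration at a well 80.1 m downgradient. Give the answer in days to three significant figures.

For the 1D instantaneous-source solution, setting ∂C/∂t = 0 at fixed x gives v²t² + 2Dt − x² = 0, so t = (√(D² + v²x²) − D)/v².
√(D² + v²x²) = √(0.0296² + 0.344² × 80.1²) = 27.55; v² = 0.118336.
t = (27.55 − 0.0296)/0.118336 = 233 days (vs. the pure-advection estimate x/v = 233 d).

233 days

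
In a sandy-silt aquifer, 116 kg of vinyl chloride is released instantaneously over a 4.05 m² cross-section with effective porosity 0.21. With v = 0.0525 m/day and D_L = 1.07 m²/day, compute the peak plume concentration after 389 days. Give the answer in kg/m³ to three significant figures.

1.89 kg/m³

The peak of an instantaneous 1D plume sits at x = vt; there the Gaussian factor is 1 and C_max = M/(n_e·A·√(4πDt)), where n_e·A is the pore area the mass is dissolved in.
√(4πDt) = √(4π × 1.07 × 389) = 72.32 m, so C_max = 116/(0.21 × 4.05 × 72.32) = 1.89 kg/m³.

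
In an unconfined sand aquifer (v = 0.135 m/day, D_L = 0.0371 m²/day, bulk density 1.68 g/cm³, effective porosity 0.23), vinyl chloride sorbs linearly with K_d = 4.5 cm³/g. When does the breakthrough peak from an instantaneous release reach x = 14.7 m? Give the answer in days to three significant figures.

3620 days

Retardation factor R = 1 + ρ_b·K_d/n = 1 + 1.68 × 4.5/0.23 = 33.87.
Sorption retards both mechanisms: v_R = v/R = 0.003986 m/day, D_R = D/R = 0.001095 m²/day.
Peak time from v_R²t² + 2D_R t − x² = 0: t = (√(D_R² + v_R²x²) − D_R)/v_R².
√(D_R² + v_R²x²) = √(0.001095² + 0.003986² × 14.7²) = 0.05860; v_R² = 1.589e-05.
t = (0.05860 − 0.001095)/1.589e-05 = 3620 days.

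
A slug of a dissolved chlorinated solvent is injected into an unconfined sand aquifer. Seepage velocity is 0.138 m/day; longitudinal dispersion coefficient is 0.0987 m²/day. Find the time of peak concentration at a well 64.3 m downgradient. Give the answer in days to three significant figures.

For the 1D instantaneous-source solution, setting ∂C/∂t = 0 at fixed x gives v²t² + 2Dt − x² = 0, so t = (√(D² + v²x²) − D)/v².
√(D² + v²x²) = √(0.0987² + 0.138² × 64.3²) = 8.874; v² = 0.019044.
t = (8.874 − 0.0987)/0.019044 = 461 days (vs. the pure-advection estimate x/v = 466 d).

461 days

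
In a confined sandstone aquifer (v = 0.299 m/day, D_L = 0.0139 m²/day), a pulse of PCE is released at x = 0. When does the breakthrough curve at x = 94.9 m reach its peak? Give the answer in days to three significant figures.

317 days

For the 1D instantaneous-source solution, setting ∂C/∂t = 0 at fixed x gives v²t² + 2Dt − x² = 0, so t = (√(D² + v²x²) − D)/v².
√(D² + v²x²) = √(0.0139² + 0.299² × 94.9²) = 28.38; v² = 0.089401.
t = (28.38 − 0.0139)/0.089401 = 317 days (vs. the pure-advection estimate x/v = 317 d).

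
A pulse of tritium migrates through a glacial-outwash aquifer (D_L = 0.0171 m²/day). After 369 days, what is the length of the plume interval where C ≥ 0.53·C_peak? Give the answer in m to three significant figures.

8.01 m

The plume is Gaussian with σ = √(2Dt) = √(2 × 0.0171 × 369) = 3.552 m.
C/C_peak = exp(−Δx²/(2σ²)) = 0.53 ⇒ Δx = σ·√(−2 ln 0.53) = 3.552 × 1.127 = 4.003 m.
Width = 2Δx = 8.01 m.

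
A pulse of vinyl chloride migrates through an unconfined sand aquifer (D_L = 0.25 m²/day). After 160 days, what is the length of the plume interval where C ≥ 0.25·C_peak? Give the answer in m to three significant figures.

The plume is Gaussian with σ = √(2Dt) = √(2 × 0.25 × 160) = 8.944 m.
C/C_peak = exp(−Δx²/(2σ²)) = 0.25 ⇒ Δx = σ·√(−2 ln 0.25) = 8.944 × 1.665 = 14.89 m.
Width = 2Δx = 29.8 m.

29.8 m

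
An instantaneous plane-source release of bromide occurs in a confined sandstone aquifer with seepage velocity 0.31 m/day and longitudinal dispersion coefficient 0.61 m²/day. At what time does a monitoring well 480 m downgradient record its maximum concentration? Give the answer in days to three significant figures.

For the 1D instantaneous-source solution, setting ∂C/∂t = 0 at fixed x gives v²t² + 2Dt − x² = 0, so t = (√(D² + v²x²) − D)/v².
√(D² + v²x²) = √(0.61² + 0.31² × 480²) = 148.8; v² = 0.0961.
t = (148.8 − 0.61)/0.0961 = 1540 days (vs. the pure-advection estimate x/v = 1550 d).

1540 days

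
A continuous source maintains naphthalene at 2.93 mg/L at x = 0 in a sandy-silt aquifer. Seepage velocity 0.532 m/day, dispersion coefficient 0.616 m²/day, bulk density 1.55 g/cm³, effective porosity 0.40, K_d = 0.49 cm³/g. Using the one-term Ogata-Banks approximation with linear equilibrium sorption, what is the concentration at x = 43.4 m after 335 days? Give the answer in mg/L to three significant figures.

Retardation factor R = 1 + ρ_b·K_d/n = 1 + 1.55 × 0.49/0.40 = 2.899.
Sorption retards both mechanisms: v_R = v/R = 0.1835 m/day, D_R = D/R = 0.2125 m²/day.
v_R·t = 0.1835 × 335 = 61.4725 m; 2√(D_R t) = 16.87 m; argument = (43.4 − 61.4725)/16.87 = -1.071.
C = C₀ × ½·erfc(-1.071) = 2.93 × 0.9351 = 2.74 mg/L.

2.74 mg/L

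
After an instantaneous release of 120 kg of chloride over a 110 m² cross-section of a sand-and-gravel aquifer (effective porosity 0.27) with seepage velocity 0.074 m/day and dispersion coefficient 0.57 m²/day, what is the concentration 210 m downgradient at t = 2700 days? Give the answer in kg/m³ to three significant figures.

For an instantaneous plane source, C(x,t) = M/(n_e·A·√(4πDt)) · exp(−(x−vt)²/(4Dt)), with n_e·A the pore (flow) area.
Plume center vt = 0.074 × 2700 = 199.8 m, so the well at 210 m is 10.2 m downgradient of the peak.
√(4πDt) = 139.1 m, giving peak height M/(n_e·A·√(4πDt)) = 120/(0.27 × 110 × 139.1) = 0.02905 kg/m³.
(x−vt)²/(4Dt) = (10.2)²/(4 × 0.57 × 2700) = 0.01690; exp(−0.01690) = 0.9832.
C = 0.02905 × 0.9832 = 0.0286 kg/m³.

0.0286 kg/m³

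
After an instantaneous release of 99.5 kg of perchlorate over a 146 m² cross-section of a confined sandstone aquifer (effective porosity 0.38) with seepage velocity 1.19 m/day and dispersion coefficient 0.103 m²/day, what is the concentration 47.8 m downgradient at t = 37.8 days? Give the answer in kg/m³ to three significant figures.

For an instantaneous plane source, C(x,t) = M/(n_e·A·√(4πDt)) · exp(−(x−vt)²/(4Dt)), with n_e·A the pore (flow) area.
Plume center vt = 1.19 × 37.8 = 44.982 m, so the well at 47.8 m is 2.818 m downgradient of the peak.
√(4πDt) = 6.995 m, giving peak height M/(n_e·A·√(4πDt)) = 99.5/(0.38 × 146 × 6.995) = 0.2564 kg/m³.
(x−vt)²/(4Dt) = (2.818)²/(4 × 0.103 × 37.8) = 0.5099; exp(−0.5099) = 0.6006.
C = 0.2564 × 0.6006 = 0.154 kg/m³.

0.154 kg/m³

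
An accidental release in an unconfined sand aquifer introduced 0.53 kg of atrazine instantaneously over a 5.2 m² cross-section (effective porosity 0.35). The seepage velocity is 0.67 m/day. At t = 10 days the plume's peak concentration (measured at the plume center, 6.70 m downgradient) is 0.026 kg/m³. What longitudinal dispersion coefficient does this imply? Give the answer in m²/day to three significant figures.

0.998 m²/day

At the plume center C_max = M/(n_e·A·√(4πDt)), so D = M²/(4πt·(n_e·A·C_max)²).
n_e·A·C_max = 0.35 × 5.2 × 0.026 = 0.04732 kg/m.
D = 0.53²/(4π × 10 × 0.04732²) = 0.998 m²/day.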